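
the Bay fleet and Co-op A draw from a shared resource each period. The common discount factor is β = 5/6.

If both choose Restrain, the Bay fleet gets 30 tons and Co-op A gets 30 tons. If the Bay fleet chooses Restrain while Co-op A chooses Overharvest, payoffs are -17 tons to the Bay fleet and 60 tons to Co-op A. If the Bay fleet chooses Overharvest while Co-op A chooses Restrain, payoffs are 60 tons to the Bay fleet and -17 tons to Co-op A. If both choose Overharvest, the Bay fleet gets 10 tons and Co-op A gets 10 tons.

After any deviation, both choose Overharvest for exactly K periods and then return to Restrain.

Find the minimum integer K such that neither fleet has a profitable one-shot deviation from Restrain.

No profitable deviation requires (30−10)(β+…+β^K) ≥ 60−30, i.e. β+…+β^K ≥ 3/2 ≈ 1.5000.
With β = 5/6, the partial sums are K=1: 0.8333, K=2: 1.5278.
K = 2 is the first length at which the sum reaches 1.5000.

2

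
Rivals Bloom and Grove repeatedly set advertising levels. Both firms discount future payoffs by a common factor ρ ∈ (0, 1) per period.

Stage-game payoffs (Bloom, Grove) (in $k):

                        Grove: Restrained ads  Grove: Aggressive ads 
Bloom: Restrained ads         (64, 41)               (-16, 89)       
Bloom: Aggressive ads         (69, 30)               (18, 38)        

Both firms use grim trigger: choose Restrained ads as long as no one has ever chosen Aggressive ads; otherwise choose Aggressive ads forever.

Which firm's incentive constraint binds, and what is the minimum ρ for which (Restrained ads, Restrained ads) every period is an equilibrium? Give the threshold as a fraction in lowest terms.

Grove; ρ ≥ 16/17

For Bloom: deviation gain 69−64 = 5, per-period punishment loss 64−18 = 46. IC gives ρ ≥ 5/51.
For Grove: gain 48, loss 3 per period, so ρ ≥ 48/51 = 16/17.
The tighter constraint is Grove's, so cooperation needs ρ ≥ 16/17.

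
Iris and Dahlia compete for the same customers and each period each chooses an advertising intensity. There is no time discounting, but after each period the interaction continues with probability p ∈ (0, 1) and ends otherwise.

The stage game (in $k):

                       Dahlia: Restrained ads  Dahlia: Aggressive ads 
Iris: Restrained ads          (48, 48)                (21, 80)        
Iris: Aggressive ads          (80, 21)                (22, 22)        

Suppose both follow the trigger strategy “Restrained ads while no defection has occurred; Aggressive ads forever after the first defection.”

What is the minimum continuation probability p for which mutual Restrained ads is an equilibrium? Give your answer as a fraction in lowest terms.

Expected cooperation value is 48 + p·48 + p²·48 + … = 48/(1−p); deviation gives 80 + p·22/(1−p).
48 ≥ 80(1−p) + 22p ⇒ 58p ≥ 32 ⇒ p ≥ 32/58 = 16/29.

16/29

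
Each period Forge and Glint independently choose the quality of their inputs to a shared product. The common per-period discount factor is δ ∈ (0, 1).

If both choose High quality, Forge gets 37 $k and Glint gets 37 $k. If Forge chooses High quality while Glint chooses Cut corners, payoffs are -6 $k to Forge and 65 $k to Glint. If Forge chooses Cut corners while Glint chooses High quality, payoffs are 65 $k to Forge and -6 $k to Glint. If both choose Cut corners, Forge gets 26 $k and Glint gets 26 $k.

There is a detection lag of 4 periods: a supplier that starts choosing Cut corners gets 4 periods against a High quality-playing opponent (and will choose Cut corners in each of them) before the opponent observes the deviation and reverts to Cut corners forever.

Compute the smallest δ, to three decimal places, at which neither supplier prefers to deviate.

The best deviation is to choose Cut corners for all 4 undetected periods, earning 65 each, then 26 forever once detected.
Deviation value: 65(1−δ^4)/(1−δ) + 26δ^4/(1−δ); cooperation value: 37/(1−δ).
IC: 37 ≥ 65(1−δ^4) + 26δ^4 = 65 − 39δ^4.
So δ^4 ≥ 28/39, giving δ ≥ (28/39)^(1/4) ≈ 0.920.

0.920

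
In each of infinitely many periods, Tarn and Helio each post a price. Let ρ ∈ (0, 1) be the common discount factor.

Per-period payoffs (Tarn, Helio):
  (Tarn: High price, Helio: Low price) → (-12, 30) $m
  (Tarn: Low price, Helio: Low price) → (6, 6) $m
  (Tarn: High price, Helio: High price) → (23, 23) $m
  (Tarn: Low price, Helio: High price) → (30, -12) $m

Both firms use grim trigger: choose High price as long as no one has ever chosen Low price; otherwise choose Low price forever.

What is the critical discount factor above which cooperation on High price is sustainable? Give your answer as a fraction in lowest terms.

7/24

23/(1−ρ) ≥ 30 + 6ρ/(1−ρ)
23 ≥ 30 − 24ρ
ρ ≥ 7/24.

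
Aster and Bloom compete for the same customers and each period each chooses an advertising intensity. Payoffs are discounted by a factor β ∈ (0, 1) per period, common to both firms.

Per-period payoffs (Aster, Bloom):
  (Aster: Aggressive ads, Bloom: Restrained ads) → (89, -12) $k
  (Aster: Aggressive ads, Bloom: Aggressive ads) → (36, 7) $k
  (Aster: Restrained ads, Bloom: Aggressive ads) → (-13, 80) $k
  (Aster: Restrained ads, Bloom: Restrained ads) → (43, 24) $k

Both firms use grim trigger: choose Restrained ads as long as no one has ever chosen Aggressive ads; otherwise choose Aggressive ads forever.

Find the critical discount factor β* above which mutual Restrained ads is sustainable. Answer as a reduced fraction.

For Aster: deviation gain 89−43 = 46, per-period punishment loss 43−36 = 7. IC gives β ≥ 46/53.
For Bloom: gain 56, loss 17 per period, so β ≥ 56/73.
The tighter constraint is Aster's, so cooperation needs β ≥ 46/53.

46/53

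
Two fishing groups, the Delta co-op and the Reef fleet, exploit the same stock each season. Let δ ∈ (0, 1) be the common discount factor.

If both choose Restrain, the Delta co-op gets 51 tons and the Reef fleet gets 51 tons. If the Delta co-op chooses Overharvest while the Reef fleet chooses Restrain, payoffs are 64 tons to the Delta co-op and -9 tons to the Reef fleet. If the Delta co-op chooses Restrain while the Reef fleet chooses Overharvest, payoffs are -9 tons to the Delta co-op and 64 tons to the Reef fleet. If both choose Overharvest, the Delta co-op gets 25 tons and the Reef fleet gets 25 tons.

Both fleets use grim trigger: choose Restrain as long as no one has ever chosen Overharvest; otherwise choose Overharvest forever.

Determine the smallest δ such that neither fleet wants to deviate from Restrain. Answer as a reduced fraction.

1/3

Under grim trigger the critical discount factor is (T−C)/(T−P) with T = 64, C = 51, P = 25.
δ* = (64−51)/(64−25) = 13/39 = 1/3.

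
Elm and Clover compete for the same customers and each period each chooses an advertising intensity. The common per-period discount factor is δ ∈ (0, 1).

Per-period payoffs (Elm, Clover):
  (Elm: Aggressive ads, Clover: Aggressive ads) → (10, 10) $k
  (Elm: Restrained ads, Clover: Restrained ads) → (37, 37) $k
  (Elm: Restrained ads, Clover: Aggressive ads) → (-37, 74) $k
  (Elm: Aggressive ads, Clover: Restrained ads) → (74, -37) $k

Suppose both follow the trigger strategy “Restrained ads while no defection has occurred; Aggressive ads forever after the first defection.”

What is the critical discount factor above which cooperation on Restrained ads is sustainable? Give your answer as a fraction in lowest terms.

37/(1−δ) ≥ 74 + 10δ/(1−δ)
37 ≥ 74 − 64δ
δ ≥ 37/64.

37/64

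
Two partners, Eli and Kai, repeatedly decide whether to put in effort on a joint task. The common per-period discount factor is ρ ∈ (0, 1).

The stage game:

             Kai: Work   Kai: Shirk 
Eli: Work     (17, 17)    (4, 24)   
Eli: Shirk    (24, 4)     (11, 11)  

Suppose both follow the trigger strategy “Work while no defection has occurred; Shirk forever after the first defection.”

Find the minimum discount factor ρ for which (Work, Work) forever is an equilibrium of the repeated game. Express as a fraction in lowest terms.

7/13

Cooperation forever yields 17 each period: 17/(1−ρ).
Deviating yields 24 once, then 11 forever: 24 + 11ρ/(1−ρ).
No profitable deviation requires 17/(1−ρ) ≥ 24 + 11ρ/(1−ρ).
Multiplying by (1−ρ): 17 ≥ 24(1−ρ) + 11ρ = 24 − 13ρ.
So 13ρ ≥ 7, i.e. ρ ≥ 7/13.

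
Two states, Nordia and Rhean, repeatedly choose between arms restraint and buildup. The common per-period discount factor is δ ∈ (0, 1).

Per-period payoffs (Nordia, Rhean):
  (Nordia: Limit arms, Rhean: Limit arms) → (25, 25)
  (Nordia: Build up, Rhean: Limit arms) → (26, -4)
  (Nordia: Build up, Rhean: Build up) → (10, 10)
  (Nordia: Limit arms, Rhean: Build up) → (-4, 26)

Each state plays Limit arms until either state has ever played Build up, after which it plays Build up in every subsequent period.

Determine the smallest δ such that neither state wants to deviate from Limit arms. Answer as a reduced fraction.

Under grim trigger the critical discount factor is (T−C)/(T−P) with T = 26, C = 25, P = 10.
δ* = (26−25)/(26−10) = 1/16.

1/16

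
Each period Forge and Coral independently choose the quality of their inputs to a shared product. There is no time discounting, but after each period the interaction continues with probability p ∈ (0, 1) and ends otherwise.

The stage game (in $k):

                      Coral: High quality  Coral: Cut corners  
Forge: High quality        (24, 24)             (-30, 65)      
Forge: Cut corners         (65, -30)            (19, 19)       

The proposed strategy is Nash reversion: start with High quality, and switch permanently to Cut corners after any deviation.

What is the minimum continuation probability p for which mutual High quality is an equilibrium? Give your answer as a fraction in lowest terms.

41/46

Expected cooperation value is 24 + p·24 + p²·24 + … = 24/(1−p); deviation gives 65 + p·19/(1−p).
24 ≥ 65(1−p) + 19p ⇒ 46p ≥ 41 ⇒ p ≥ 41/46.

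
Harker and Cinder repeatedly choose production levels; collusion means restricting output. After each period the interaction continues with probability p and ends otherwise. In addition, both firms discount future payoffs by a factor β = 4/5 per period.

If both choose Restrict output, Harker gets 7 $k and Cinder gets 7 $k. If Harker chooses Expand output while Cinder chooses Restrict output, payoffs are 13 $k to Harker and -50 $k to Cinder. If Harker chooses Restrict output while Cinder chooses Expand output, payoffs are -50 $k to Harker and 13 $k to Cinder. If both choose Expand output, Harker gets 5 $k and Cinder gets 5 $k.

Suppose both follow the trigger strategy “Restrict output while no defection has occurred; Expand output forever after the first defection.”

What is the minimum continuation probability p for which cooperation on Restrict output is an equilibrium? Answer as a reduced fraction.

Expected continuation weight on next period's payoff is β·p = 4/5·p, which plays the role of the discount factor.
Cooperation requires 4/5·p ≥ (13−7)/(13−5) = 3/4, hence p ≥ 15/16.

15/16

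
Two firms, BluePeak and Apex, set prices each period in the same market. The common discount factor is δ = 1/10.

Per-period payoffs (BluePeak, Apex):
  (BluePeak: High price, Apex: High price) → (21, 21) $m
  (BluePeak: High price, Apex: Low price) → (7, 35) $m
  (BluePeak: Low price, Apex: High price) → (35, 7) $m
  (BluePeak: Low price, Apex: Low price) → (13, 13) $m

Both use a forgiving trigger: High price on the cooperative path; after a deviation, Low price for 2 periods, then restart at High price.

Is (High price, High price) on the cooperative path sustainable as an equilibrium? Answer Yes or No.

A one-shot deviation gives 35 now, then 13 for 2 periods, then back to 21.
Gain from deviating: (35−21) today; loss: (21−13) in each of the next 2 periods.
No-deviation condition: (21−13)(δ+…+δ^2) ≥ 35−21, i.e. δ+…+δ^2 ≥ 7/4.
At δ = 1/10: δ+…+δ^2 = 0.1100 < 1.7500.
So cooperation is not sustainable.

No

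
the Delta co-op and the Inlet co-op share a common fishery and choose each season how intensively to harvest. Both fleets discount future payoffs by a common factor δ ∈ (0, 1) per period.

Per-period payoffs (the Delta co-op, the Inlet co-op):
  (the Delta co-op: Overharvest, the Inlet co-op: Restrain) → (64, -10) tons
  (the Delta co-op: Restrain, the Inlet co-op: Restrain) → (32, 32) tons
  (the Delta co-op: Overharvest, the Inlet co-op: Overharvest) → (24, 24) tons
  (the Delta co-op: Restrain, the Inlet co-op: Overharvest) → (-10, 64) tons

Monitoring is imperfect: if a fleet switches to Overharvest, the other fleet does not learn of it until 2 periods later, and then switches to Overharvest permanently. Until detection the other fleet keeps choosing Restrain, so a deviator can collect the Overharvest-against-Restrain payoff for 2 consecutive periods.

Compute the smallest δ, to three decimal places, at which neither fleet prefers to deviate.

0.894

A deviator earns 64 for 2 periods, then 24 forever; cooperating earns 32 forever. Multiplying the IC by (1−δ):
32 ≥ 64(1−δ^2) + 24δ^2, so 40·δ^2 ≥ 32 and δ^2 ≥ 4/5.
δ ≥ (4/5)^(1/2) ≈ 0.894.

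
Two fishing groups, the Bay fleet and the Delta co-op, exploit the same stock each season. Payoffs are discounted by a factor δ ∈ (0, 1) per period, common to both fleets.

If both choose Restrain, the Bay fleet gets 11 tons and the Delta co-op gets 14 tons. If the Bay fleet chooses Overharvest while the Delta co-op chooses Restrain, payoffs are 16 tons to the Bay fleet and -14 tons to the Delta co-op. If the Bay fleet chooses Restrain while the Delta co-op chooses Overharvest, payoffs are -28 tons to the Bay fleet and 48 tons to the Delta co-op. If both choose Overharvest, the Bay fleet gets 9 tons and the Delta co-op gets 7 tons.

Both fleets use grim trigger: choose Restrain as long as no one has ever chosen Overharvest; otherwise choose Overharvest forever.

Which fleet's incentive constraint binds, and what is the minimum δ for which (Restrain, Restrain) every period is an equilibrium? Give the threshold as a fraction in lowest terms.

the Delta co-op; δ ≥ 34/41

the Bay fleet's threshold: (16−11)/(16−9) = 5/7.
the Delta co-op's threshold: (48−14)/(48−7) = 34/41.
5/7 < 34/41, so the Delta co-op binds and δ* = 34/41.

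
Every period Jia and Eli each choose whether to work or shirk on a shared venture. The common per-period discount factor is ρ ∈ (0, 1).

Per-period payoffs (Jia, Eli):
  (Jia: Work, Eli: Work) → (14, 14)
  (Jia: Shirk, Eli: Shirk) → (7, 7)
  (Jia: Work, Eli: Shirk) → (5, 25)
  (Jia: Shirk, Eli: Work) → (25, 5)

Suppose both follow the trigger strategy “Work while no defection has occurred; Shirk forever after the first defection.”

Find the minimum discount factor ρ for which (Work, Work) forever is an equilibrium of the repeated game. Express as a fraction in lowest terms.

14/(1−ρ) ≥ 25 + 7ρ/(1−ρ)
14 ≥ 25 − 18ρ
ρ ≥ 11/18.

11/18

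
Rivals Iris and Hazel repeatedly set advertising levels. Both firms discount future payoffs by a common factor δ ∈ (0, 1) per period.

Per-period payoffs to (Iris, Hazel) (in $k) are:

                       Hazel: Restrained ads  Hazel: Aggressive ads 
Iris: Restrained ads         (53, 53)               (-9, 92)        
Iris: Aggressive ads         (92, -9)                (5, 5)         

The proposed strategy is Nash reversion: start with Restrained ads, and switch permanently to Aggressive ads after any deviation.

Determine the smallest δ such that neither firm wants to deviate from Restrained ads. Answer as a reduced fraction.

13/29

One-period gain from deviating is 92 − 53 = 39. The loss is 53 − 5 = 48 in every subsequent period, with present value 48·δ/(1−δ).
Deviation is unprofitable when 48·δ/(1−δ) ≥ 39, i.e. δ/(1−δ) ≥ 13/16.
Equivalently δ ≥ 39/(39+48) = 13/29.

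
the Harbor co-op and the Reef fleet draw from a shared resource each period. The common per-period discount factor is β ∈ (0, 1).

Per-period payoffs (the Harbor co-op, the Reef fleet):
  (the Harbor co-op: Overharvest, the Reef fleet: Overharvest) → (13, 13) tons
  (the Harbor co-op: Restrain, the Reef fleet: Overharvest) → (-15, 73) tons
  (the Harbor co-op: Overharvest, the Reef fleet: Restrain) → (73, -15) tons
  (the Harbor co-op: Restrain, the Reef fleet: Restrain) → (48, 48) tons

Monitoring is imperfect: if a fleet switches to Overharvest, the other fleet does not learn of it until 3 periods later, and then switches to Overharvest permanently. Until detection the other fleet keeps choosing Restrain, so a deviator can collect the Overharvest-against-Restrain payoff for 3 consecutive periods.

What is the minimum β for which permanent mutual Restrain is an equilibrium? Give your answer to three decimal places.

Deviating for the 3 undetected periods gains 73−48 = 25 per period over cooperation, then loses 48−13 = 35 per period forever once punishment starts.
Gain: 25(1 + β + … + β^2); loss: 35·β^3/(1−β).
No profitable deviation ⇔ 25(1−β^3) ≤ 35·β^3, i.e. β^3 ≥ 25/(25+35) = 5/12.
Hence β ≥ (5/12)^(1/3) ≈ 0.747.

0.747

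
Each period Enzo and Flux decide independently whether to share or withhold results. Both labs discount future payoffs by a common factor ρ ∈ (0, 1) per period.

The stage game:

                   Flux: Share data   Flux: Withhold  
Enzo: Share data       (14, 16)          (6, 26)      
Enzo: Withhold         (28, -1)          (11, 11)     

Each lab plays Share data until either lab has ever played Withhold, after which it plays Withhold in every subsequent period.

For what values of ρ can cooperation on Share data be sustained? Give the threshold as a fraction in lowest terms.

Enzo's threshold: (28−14)/(28−11) = 14/17.
Flux's threshold: (26−16)/(26−11) = 2/3.
14/17 > 2/3, so Enzo binds and ρ* = 14/17.

14/17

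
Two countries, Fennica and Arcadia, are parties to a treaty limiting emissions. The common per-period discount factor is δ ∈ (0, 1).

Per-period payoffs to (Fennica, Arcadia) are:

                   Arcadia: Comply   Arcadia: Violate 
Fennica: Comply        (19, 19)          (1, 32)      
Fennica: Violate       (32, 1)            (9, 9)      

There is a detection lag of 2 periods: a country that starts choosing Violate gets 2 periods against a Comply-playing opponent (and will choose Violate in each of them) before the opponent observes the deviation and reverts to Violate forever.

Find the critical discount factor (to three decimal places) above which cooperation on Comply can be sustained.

Deviating for the 2 undetected periods gains 32−19 = 13 per period over cooperation, then loses 19−9 = 10 per period forever once punishment starts.
Gain: 13(1 + δ + … + δ^1); loss: 10·δ^2/(1−δ).
No profitable deviation ⇔ 13(1−δ^2) ≤ 10·δ^2, i.e. δ^2 ≥ 13/(13+10) = 13/23.
Hence δ ≥ (13/23)^(1/2) ≈ 0.752.

0.752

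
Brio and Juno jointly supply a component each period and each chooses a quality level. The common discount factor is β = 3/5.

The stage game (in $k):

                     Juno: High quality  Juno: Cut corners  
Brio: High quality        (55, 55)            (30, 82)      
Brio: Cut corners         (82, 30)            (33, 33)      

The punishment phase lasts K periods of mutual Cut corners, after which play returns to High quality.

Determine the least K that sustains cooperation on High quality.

No profitable deviation requires (55−33)(β+…+β^K) ≥ 82−55, i.e. β+…+β^K ≥ 27/22 ≈ 1.2273.
With β = 3/5, the partial sums are K=1: 0.6000, K=2: 0.9600, K=3: 1.1760, K=4: 1.3056.
K = 4 is the first length at which the sum reaches 1.2273.

4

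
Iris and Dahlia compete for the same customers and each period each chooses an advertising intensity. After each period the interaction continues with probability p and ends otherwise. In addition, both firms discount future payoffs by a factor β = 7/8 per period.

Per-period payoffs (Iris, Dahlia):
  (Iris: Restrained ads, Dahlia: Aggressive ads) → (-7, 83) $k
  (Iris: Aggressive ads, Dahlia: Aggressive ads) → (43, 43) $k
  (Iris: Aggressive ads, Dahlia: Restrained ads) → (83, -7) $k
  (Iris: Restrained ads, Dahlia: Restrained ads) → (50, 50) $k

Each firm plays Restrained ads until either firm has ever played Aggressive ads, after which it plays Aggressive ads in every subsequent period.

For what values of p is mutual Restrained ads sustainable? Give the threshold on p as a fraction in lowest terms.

33/35

With continuation probability p and discount β, the effective per-period discount factor is βp.
Grim-trigger IC: βp ≥ (83−50)/(83−43) = 33/40.
So p ≥ (33/40)/(7/8) = 33/35.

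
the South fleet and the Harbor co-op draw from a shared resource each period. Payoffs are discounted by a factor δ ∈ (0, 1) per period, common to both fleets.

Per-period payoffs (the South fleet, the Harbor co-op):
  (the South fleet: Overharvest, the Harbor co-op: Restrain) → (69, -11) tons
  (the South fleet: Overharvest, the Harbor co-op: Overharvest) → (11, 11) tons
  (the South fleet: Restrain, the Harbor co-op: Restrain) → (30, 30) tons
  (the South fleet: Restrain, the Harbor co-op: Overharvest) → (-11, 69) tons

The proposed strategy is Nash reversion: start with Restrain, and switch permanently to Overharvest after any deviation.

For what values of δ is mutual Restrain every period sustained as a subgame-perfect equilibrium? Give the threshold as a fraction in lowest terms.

39/58

30/(1−δ) ≥ 69 + 11δ/(1−δ)
30 ≥ 69 − 58δ
δ ≥ 39/58.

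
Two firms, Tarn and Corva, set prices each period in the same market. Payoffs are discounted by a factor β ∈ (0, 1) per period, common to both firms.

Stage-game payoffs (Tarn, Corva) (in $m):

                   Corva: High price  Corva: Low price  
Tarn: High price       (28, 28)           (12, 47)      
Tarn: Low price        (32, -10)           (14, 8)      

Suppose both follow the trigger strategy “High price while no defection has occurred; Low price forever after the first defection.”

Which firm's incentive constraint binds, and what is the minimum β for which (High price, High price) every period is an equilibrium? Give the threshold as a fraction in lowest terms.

Corva; β ≥ 19/39

Tarn's threshold: (32−28)/(32−14) = 2/9.
Corva's threshold: (47−28)/(47−8) = 19/39.
2/9 < 19/39, so Corva binds and β* = 19/39.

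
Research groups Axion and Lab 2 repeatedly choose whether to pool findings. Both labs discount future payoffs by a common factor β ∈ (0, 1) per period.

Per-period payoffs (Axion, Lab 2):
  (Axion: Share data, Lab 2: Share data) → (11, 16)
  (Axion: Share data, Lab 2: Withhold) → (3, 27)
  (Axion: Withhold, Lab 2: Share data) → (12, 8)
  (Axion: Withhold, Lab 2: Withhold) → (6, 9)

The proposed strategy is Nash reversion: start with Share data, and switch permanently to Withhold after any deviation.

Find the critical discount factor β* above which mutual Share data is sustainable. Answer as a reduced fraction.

Axion: cooperation gives 11 each period; deviation gives 12 once then 6 forever.
  11/(1−β) ≥ 12 + 6β/(1−β) ⇒ β ≥ 1/6.
Lab 2: cooperation gives 16 each period; deviation gives 27 once then 9 forever.
  β ≥ 11/18.
Both must hold, so the binding constraint is Lab 2's: β ≥ 11/18.

11/18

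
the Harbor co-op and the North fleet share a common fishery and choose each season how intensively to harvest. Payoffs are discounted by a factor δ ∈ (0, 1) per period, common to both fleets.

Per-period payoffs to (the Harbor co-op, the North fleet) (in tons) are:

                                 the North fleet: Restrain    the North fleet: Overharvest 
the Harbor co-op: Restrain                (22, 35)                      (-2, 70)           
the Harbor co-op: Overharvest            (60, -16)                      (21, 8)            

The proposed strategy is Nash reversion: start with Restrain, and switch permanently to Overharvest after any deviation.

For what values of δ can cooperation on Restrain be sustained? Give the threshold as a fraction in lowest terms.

38/39

For the Harbor co-op: deviation gain 60−22 = 38, per-period punishment loss 22−21 = 1. IC gives δ ≥ 38/39.
For the North fleet: gain 35, loss 27 per period, so δ ≥ 35/62.
The tighter constraint is the Harbor co-op's, so cooperation needs δ ≥ 38/39.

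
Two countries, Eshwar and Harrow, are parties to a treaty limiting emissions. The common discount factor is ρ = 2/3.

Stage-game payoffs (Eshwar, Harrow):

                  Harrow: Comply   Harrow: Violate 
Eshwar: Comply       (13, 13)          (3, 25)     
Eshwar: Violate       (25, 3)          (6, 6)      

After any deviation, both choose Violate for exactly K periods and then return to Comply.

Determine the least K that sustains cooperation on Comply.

Need Σ_{k=1}^{K} ρ^k ≥ (25−13)/(13−6) = 1.7143 at ρ = 2/3.
At K = 4 the sum is 1.6049 < 1.7143; at K = 5 it is 1.7366 ≥ 1.7143.
So the minimum punishment length is K = 5.

5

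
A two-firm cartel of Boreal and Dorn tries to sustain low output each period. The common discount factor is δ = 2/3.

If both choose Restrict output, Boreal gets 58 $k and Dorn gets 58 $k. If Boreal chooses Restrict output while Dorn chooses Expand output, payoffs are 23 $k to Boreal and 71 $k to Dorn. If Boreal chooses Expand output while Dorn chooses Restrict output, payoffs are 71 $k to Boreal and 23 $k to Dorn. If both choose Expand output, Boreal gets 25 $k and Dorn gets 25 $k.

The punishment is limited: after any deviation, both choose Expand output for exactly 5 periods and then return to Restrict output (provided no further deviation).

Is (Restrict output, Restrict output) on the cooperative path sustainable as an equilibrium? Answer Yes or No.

Comparing payoff streams over the 6 periods until play realigns: cooperate → 58(1+δ+…+δ^5); deviate → 71 + 25(δ+…+δ^5).
Cooperation is sustained iff (58−25)(δ+…+δ^5) ≥ 71−58.
δ+…+δ^5 = 2/3·(1−(2/3)^5)/(1−2/3) = 1.7366, and (71−58)/(58−25) = 0.3939.
1.7366 ≥ 0.3939, so cooperation is sustainable.

Yes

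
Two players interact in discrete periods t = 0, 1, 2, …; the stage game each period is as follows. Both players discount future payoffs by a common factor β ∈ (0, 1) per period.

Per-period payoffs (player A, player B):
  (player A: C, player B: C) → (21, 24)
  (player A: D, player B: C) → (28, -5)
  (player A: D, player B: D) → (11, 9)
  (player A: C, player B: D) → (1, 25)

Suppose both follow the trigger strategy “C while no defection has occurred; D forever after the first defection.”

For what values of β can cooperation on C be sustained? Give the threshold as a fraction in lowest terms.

7/17

For player A: deviation gain 28−21 = 7, per-period punishment loss 21−11 = 10. IC gives β ≥ 7/17.
For player B: gain 1, loss 15 per period, so β ≥ 1/16.
The tighter constraint is player A's, so cooperation needs β ≥ 7/17.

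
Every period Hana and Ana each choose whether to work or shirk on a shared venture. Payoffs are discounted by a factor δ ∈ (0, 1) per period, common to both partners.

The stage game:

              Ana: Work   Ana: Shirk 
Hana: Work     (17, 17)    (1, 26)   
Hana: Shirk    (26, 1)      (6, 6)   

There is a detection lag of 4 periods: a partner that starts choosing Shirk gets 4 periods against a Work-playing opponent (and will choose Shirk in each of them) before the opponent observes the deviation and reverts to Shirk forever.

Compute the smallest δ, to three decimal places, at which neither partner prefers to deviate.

0.819

A deviator earns 26 for 4 periods, then 6 forever; cooperating earns 17 forever. Multiplying the IC by (1−δ):
17 ≥ 26(1−δ^4) + 6δ^4, so 20·δ^4 ≥ 9 and δ^4 ≥ 9/20.
δ ≥ (9/20)^(1/4) ≈ 0.819.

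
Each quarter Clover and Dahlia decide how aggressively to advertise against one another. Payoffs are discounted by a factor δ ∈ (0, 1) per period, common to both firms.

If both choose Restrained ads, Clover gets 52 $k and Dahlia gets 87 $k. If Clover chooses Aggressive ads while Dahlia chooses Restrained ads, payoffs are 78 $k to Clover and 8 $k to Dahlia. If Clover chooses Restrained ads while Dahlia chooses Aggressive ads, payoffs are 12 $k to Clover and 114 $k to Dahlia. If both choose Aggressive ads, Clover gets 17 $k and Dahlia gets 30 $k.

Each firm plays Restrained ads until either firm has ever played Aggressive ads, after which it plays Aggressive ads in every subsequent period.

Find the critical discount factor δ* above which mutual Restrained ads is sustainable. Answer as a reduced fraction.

26/61

For Clover: deviation gain 78−52 = 26, per-period punishment loss 52−17 = 35. IC gives δ ≥ 26/61.
For Dahlia: gain 27, loss 57 per period, so δ ≥ 27/84 = 9/28.
The tighter constraint is Clover's, so cooperation needs δ ≥ 26/61.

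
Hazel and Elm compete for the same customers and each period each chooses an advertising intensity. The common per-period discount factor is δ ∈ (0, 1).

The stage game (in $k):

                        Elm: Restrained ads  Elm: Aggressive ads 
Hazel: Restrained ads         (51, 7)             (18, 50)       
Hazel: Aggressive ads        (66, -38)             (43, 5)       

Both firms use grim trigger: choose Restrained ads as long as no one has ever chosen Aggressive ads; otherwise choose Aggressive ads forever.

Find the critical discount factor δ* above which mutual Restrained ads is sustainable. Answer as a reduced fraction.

For Hazel: deviation gain 66−51 = 15, per-period punishment loss 51−43 = 8. IC gives δ ≥ 15/23.
For Elm: gain 43, loss 2 per period, so δ ≥ 43/45.
The tighter constraint is Elm's, so cooperation needs δ ≥ 43/45.

43/45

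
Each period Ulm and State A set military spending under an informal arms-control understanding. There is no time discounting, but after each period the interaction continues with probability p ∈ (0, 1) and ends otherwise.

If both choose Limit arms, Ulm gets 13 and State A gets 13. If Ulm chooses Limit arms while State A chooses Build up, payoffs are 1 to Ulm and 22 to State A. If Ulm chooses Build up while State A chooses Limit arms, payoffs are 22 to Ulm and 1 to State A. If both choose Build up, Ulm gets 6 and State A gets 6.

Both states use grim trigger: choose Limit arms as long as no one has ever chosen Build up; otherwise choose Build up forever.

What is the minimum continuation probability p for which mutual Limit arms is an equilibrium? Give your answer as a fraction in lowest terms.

9/16

With no time discounting, the continuation probability p plays the role of the discount factor.
Grim-trigger IC: 13/(1−p) ≥ 22 + 6p/(1−p) ⇒ p ≥ (22−13)/(22−6) = 9/16.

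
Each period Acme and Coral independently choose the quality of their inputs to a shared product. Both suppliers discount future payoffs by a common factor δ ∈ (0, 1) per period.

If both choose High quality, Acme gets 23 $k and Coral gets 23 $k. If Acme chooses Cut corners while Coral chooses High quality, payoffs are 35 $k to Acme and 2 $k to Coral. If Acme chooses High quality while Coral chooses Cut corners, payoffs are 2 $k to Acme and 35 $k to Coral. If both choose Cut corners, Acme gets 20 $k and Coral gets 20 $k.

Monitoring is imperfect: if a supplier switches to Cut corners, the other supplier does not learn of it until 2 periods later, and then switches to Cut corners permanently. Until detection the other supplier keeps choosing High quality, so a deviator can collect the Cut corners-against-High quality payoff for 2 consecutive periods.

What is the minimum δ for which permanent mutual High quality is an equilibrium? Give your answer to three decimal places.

The best deviation is to choose Cut corners for all 2 undetected periods, earning 35 each, then 20 forever once detected.
Deviation value: 35(1−δ^2)/(1−δ) + 20δ^2/(1−δ); cooperation value: 23/(1−δ).
IC: 23 ≥ 35(1−δ^2) + 20δ^2 = 35 − 15δ^2.
So δ^2 ≥ 12/15 = 4/5, giving δ ≥ (4/5)^(1/2) ≈ 0.894.

0.894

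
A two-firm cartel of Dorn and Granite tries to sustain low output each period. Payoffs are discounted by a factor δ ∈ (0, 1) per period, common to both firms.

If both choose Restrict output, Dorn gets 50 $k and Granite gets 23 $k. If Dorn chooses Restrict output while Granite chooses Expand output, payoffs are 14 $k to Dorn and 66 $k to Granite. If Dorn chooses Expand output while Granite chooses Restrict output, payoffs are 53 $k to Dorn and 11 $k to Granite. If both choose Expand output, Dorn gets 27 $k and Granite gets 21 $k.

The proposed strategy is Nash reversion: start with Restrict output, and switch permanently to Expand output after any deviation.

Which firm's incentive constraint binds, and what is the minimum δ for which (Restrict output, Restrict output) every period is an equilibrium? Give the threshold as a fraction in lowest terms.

Dorn: cooperation gives 50 each period; deviation gives 53 once then 27 forever.
  50/(1−δ) ≥ 53 + 27δ/(1−δ) ⇒ δ ≥ 3/26.
Granite: cooperation gives 23 each period; deviation gives 66 once then 21 forever.
  δ ≥ 43/45.
Both must hold, so the binding constraint is Granite's: δ ≥ 43/45.

Granite; δ ≥ 43/45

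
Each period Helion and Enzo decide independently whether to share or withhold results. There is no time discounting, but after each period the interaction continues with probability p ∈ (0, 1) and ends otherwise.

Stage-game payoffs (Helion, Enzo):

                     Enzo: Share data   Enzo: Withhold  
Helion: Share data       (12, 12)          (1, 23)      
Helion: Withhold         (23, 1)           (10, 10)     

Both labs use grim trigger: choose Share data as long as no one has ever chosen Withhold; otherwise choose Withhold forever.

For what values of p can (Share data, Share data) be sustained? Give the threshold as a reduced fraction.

With no time discounting, the continuation probability p plays the role of the discount factor.
Grim-trigger IC: 12/(1−p) ≥ 23 + 10p/(1−p) ⇒ p ≥ (23−12)/(23−10) = 11/13.

11/13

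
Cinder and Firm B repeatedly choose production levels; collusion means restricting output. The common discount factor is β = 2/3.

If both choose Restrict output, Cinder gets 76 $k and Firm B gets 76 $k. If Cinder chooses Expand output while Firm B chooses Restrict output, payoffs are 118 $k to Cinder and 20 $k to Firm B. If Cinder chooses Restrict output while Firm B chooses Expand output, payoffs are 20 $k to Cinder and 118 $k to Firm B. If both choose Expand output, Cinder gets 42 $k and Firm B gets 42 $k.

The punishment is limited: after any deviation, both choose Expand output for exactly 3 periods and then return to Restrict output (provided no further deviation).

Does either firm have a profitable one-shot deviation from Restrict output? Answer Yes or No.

A one-shot deviation gives 118 now, then 42 for 3 periods, then back to 76.
Gain from deviating: (118−76) today; loss: (76−42) in each of the next 3 periods.
No-deviation condition: (76−42)(β+…+β^3) ≥ 118−76, i.e. β+…+β^3 ≥ 21/17.
At β = 2/3: β+…+β^3 = 1.4074 ≥ 1.2353.
So cooperation is sustainable.

No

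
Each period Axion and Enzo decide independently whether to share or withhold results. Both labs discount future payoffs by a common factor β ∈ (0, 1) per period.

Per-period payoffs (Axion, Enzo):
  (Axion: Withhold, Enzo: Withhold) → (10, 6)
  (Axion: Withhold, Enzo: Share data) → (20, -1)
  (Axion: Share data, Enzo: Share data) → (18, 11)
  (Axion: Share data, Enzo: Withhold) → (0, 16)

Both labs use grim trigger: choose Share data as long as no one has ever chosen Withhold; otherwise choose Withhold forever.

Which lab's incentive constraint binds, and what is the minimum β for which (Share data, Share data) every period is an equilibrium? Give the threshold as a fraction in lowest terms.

Enzo; β ≥ 1/2

For Axion: deviation gain 20−18 = 2, per-period punishment loss 18−10 = 8. IC gives β ≥ 2/10 = 1/5.
For Enzo: gain 5, loss 5 per period, so β ≥ 5/10 = 1/2.
The tighter constraint is Enzo's, so cooperation needs β ≥ 1/2.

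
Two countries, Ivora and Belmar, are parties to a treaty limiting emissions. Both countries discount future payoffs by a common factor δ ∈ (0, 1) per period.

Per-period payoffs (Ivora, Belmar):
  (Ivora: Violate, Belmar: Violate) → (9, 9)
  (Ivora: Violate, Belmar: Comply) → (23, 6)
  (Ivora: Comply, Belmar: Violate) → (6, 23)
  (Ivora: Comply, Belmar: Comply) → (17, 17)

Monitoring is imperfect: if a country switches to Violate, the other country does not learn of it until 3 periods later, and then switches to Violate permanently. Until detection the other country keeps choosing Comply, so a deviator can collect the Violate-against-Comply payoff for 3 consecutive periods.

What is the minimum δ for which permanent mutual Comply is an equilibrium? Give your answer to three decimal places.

0.754

The best deviation is to choose Violate for all 3 undetected periods, earning 23 each, then 9 forever once detected.
Deviation value: 23(1−δ^3)/(1−δ) + 9δ^3/(1−δ); cooperation value: 17/(1−δ).
IC: 17 ≥ 23(1−δ^3) + 9δ^3 = 23 − 14δ^3.
So δ^3 ≥ 6/14 = 3/7, giving δ ≥ (3/7)^(1/3) ≈ 0.754.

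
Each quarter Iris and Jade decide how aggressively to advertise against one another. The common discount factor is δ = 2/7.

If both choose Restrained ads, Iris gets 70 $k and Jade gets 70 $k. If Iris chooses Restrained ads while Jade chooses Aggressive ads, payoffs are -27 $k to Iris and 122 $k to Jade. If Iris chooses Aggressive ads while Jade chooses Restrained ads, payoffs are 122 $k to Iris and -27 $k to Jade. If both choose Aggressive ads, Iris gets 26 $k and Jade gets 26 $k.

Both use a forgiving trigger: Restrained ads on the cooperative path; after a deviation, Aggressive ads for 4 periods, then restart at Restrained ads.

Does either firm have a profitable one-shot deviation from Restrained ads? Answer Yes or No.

IC: δ+…+δ^4 ≥ (122−70)/(70−26) = 13/11.
At δ = 2/7: partial sum = 0.3973 < 1.1818. Cooperation not sustainable.

Yes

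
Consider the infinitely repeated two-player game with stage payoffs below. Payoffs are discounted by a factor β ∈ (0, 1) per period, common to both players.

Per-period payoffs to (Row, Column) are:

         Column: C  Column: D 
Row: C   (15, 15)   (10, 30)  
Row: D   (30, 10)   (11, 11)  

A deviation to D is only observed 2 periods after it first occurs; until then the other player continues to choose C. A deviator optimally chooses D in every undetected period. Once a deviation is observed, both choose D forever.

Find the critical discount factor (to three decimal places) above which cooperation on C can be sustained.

0.889

Deviating for the 2 undetected periods gains 30−15 = 15 per period over cooperation, then loses 15−11 = 4 per period forever once punishment starts.
Gain: 15(1 + β + … + β^1); loss: 4·β^2/(1−β).
No profitable deviation ⇔ 15(1−β^2) ≤ 4·β^2, i.e. β^2 ≥ 15/(15+4) = 15/19.
Hence β ≥ (15/19)^(1/2) ≈ 0.889.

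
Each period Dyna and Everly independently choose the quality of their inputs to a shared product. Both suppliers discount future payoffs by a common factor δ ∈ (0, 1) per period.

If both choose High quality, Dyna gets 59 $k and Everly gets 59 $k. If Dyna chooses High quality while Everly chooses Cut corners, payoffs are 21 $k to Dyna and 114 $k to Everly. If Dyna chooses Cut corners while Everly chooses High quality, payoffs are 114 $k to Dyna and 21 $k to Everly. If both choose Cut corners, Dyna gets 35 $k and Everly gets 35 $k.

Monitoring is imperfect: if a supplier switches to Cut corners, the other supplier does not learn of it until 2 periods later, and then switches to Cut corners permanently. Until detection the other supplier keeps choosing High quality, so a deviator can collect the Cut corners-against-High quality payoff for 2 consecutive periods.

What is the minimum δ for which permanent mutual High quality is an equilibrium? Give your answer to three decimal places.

0.834

The best deviation is to choose Cut corners for all 2 undetected periods, earning 114 each, then 35 forever once detected.
Deviation value: 114(1−δ^2)/(1−δ) + 35δ^2/(1−δ); cooperation value: 59/(1−δ).
IC: 59 ≥ 114(1−δ^2) + 35δ^2 = 114 − 79δ^2.
So δ^2 ≥ 55/79, giving δ ≥ (55/79)^(1/2) ≈ 0.834.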